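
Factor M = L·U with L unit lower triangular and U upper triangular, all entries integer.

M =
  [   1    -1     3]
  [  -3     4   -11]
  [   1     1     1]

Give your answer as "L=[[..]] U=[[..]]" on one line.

L=[[1,0,0],[-3,1,0],[1,2,1]] U=[[1,-1,3],[0,1,-2],[0,0,2]]

  row1 -= -3·row0 → [0,1,-2]
  row2 -= 1·row0 → [0,2,-2]
  row2 -= 2·row1 → [0,0,2]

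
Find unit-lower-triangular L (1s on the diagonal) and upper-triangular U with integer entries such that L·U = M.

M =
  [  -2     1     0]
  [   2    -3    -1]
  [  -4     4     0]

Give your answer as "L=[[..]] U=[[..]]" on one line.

L=[[1,0,0],[-1,1,0],[2,-1,1]] U=[[-2,1,0],[0,-2,-1],[0,0,-1]]

  R1 -= -1·R0 → [0,-2,-1]
  R2 -= 2·R0 → [0,2,0]
  R2 -= -1·R1 → [0,0,-1]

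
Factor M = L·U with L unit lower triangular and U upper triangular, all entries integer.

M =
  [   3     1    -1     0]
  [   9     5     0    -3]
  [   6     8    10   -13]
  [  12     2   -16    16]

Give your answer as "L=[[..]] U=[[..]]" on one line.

L=[[1,0,0,0],[3,1,0,0],[2,3,1,0],[4,-1,-3,1]] U=[[3,1,-1,0],[0,2,3,-3],[0,0,3,-4],[0,0,0,1]]

  r1 -= 3·r0 → [0,2,3,-3]
  r2 -= 2·r0 → [0,6,12,-13]
  r3 -= 4·r0 → [0,-2,-12,16]
  r2 -= 3·r1 → [0,0,3,-4]
  r3 -= -1·r1 → [0,0,-9,13]
  r3 -= -3·r2 → [0,0,0,1]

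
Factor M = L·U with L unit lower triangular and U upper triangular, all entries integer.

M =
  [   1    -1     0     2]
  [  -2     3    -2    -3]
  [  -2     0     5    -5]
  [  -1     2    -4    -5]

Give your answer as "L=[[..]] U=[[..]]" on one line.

  R1 -= -2·R0 → [0,1,-2,1]
  R2 -= -2·R0 → [0,-2,5,-1]
  R3 -= -1·R0 → [0,1,-4,-3]
  R2 -= -2·R1 → [0,0,1,1]
  R3 -= 1·R1 → [0,0,-2,-4]
  R3 -= -2·R2 → [0,0,0,-2]

L=[[1,0,0,0],[-2,1,0,0],[-2,-2,1,0],[-1,1,-2,1]] U=[[1,-1,0,2],[0,1,-2,1],[0,0,1,1],[0,0,0,-2]]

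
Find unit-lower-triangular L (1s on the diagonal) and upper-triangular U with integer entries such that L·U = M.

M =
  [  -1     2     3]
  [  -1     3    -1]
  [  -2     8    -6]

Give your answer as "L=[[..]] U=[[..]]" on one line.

  r1 -= 1·r0 → [0,1,-4]
  r2 -= 2·r0 → [0,4,-12]
  r2 -= 4·r1 → [0,0,4]

L=[[1,0,0],[1,1,0],[2,4,1]] U=[[-1,2,3],[0,1,-4],[0,0,4]]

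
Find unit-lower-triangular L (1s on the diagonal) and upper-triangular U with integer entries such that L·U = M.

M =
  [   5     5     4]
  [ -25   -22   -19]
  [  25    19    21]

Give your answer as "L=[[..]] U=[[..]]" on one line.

L=[[1,0,0],[-5,1,0],[5,-2,1]] U=[[5,5,4],[0,3,1],[0,0,3]]

  r1 -= -5·r0 → [0,3,1]
  r2 -= 5·r0 → [0,-6,1]
  r2 -= -2·r1 → [0,0,3]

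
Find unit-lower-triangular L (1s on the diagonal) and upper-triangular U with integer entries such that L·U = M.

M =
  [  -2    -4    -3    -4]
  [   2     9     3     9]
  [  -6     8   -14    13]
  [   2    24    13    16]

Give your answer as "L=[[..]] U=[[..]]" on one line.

  r1 -= -1·r0 → [0,5,0,5]
  r2 -= 3·r0 → [0,20,-5,25]
  r3 -= -1·r0 → [0,20,10,12]
  r2 -= 4·r1 → [0,0,-5,5]
  r3 -= 4·r1 → [0,0,10,-8]
  r3 -= -2·r2 → [0,0,0,2]

L=[[1,0,0,0],[-1,1,0,0],[3,4,1,0],[-1,4,-2,1]] U=[[-2,-4,-3,-4],[0,5,0,5],[0,0,-5,5],[0,0,0,2]]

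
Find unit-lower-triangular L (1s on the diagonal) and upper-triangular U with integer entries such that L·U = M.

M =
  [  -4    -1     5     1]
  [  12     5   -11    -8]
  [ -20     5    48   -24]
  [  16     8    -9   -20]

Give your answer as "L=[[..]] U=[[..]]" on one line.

  r1 -= -3·r0 → [0,2,4,-5]
  r2 -= 5·r0 → [0,10,23,-29]
  r3 -= -4·r0 → [0,4,11,-16]
  r2 -= 5·r1 → [0,0,3,-4]
  r3 -= 2·r1 → [0,0,3,-6]
  r3 -= 1·r2 → [0,0,0,-2]

L=[[1,0,0,0],[-3,1,0,0],[5,5,1,0],[-4,2,1,1]] U=[[-4,-1,5,1],[0,2,4,-5],[0,0,3,-4],[0,0,0,-2]]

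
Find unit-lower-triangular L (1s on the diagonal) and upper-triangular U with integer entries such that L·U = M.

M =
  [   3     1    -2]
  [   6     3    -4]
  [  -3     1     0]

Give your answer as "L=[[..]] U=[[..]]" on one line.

L=[[1,0,0],[2,1,0],[-1,2,1]] U=[[3,1,-2],[0,1,0],[0,0,-2]]

  R1 -= 2·R0 → [0,1,0]
  R2 -= -1·R0 → [0,2,-2]
  R2 -= 2·R1 → [0,0,-2]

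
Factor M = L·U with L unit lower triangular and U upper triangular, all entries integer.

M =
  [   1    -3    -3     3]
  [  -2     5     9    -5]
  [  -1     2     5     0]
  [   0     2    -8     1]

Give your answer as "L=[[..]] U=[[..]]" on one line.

L=[[1,0,0,0],[-2,1,0,0],[-1,1,1,0],[0,-2,2,1]] U=[[1,-3,-3,3],[0,-1,3,1],[0,0,-1,2],[0,0,0,-1]]

  row1 -= -2·row0 → [0,-1,3,1]
  row2 -= -1·row0 → [0,-1,2,3]
  row3 -= 0·row0 → [0,2,-8,1]
  row2 -= 1·row1 → [0,0,-1,2]
  row3 -= -2·row1 → [0,0,-2,3]
  row3 -= 2·row2 → [0,0,0,-1]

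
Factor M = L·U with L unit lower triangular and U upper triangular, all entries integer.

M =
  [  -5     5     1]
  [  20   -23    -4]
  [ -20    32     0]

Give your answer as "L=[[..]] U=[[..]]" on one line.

L=[[1,0,0],[-4,1,0],[4,-4,1]] U=[[-5,5,1],[0,-3,0],[0,0,-4]]

  R1 -= -4·R0 → [0,-3,0]
  R2 -= 4·R0 → [0,12,-4]
  R2 -= -4·R1 → [0,0,-4]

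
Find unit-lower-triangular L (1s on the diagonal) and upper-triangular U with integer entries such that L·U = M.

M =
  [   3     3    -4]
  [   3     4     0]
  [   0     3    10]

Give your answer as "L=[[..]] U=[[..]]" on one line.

L=[[1,0,0],[1,1,0],[0,3,1]] U=[[3,3,-4],[0,1,4],[0,0,-2]]

  r1 -= 1·r0 → [0,1,4]
  r2 -= 0·r0 → [0,3,10]
  r2 -= 3·r1 → [0,0,-2]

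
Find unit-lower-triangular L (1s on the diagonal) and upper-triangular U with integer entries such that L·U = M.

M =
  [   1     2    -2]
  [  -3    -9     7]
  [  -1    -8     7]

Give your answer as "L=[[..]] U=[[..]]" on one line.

L=[[1,0,0],[-3,1,0],[-1,2,1]] U=[[1,2,-2],[0,-3,1],[0,0,3]]

  r1 -= -3·r0 → [0,-3,1]
  r2 -= -1·r0 → [0,-6,5]
  r2 -= 2·r1 → [0,0,3]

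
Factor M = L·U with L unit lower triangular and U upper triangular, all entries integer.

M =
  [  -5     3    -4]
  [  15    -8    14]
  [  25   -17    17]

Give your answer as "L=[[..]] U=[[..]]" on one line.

L=[[1,0,0],[-3,1,0],[-5,-2,1]] U=[[-5,3,-4],[0,1,2],[0,0,1]]

  R1 -= -3·R0 → [0,1,2]
  R2 -= -5·R0 → [0,-2,-3]
  R2 -= -2·R1 → [0,0,1]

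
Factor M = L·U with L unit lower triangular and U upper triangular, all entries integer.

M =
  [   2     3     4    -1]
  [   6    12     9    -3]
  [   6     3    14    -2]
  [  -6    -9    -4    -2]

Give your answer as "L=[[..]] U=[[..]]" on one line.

L=[[1,0,0,0],[3,1,0,0],[3,-2,1,0],[-3,0,-2,1]] U=[[2,3,4,-1],[0,3,-3,0],[0,0,-4,1],[0,0,0,-3]]

  row1 -= 3·row0 → [0,3,-3,0]
  row2 -= 3·row0 → [0,-6,2,1]
  row3 -= -3·row0 → [0,0,8,-5]
  row2 -= -2·row1 → [0,0,-4,1]
  row3 -= 0·row1 → [0,0,8,-5]
  row3 -= -2·row2 → [0,0,0,-3]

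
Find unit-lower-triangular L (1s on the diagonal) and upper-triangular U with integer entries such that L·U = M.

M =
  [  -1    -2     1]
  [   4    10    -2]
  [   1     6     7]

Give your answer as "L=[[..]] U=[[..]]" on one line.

  row1 -= -4·row0 → [0,2,2]
  row2 -= -1·row0 → [0,4,8]
  row2 -= 2·row1 → [0,0,4]

L=[[1,0,0],[-4,1,0],[-1,2,1]] U=[[-1,-2,1],[0,2,2],[0,0,4]]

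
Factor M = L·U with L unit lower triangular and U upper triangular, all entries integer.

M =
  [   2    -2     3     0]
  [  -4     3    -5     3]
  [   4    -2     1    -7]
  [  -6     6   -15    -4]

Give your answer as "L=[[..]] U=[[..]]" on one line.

  R1 -= -2·R0 → [0,-1,1,3]
  R2 -= 2·R0 → [0,2,-5,-7]
  R3 -= -3·R0 → [0,0,-6,-4]
  R2 -= -2·R1 → [0,0,-3,-1]
  R3 -= 0·R1 → [0,0,-6,-4]
  R3 -= 2·R2 → [0,0,0,-2]

L=[[1,0,0,0],[-2,1,0,0],[2,-2,1,0],[-3,0,2,1]] U=[[2,-2,3,0],[0,-1,1,3],[0,0,-3,-1],[0,0,0,-2]]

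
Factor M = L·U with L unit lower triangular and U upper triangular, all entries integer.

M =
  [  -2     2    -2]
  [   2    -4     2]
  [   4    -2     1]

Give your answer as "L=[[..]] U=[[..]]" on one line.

L=[[1,0,0],[-1,1,0],[-2,-1,1]] U=[[-2,2,-2],[0,-2,0],[0,0,-3]]

  r1 -= -1·r0 → [0,-2,0]
  r2 -= -2·r0 → [0,2,-3]
  r2 -= -1·r1 → [0,0,-3]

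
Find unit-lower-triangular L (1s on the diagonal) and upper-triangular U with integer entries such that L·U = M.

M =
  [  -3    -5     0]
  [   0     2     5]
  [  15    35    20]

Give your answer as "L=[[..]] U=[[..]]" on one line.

  R1 -= 0·R0 → [0,2,5]
  R2 -= -5·R0 → [0,10,20]
  R2 -= 5·R1 → [0,0,-5]

L=[[1,0,0],[0,1,0],[-5,5,1]] U=[[-3,-5,0],[0,2,5],[0,0,-5]]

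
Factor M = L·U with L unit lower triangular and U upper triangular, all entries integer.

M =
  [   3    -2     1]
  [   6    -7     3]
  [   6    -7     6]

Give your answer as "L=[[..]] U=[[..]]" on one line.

  R1 -= 2·R0 → [0,-3,1]
  R2 -= 2·R0 → [0,-3,4]
  R2 -= 1·R1 → [0,0,3]

L=[[1,0,0],[2,1,0],[2,1,1]] U=[[3,-2,1],[0,-3,1],[0,0,3]]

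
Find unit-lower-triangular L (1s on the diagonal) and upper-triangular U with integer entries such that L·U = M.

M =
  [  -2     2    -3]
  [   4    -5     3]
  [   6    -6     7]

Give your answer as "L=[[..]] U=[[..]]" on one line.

L=[[1,0,0],[-2,1,0],[-3,0,1]] U=[[-2,2,-3],[0,-1,-3],[0,0,-2]]

  R1 -= -2·R0 → [0,-1,-3]
  R2 -= -3·R0 → [0,0,-2]
  R2 -= 0·R1 → [0,0,-2]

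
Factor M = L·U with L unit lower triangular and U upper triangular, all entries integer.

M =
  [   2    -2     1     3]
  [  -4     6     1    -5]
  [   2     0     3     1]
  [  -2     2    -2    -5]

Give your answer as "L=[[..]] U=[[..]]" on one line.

  row1 -= -2·row0 → [0,2,3,1]
  row2 -= 1·row0 → [0,2,2,-2]
  row3 -= -1·row0 → [0,0,-1,-2]
  row2 -= 1·row1 → [0,0,-1,-3]
  row3 -= 0·row1 → [0,0,-1,-2]
  row3 -= 1·row2 → [0,0,0,1]

L=[[1,0,0,0],[-2,1,0,0],[1,1,1,0],[-1,0,1,1]] U=[[2,-2,1,3],[0,2,3,1],[0,0,-1,-3],[0,0,0,1]]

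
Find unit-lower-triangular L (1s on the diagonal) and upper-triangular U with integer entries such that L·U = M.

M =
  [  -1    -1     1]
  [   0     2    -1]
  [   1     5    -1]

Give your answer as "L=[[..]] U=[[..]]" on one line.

  r1 -= 0·r0 → [0,2,-1]
  r2 -= -1·r0 → [0,4,0]
  r2 -= 2·r1 → [0,0,2]

L=[[1,0,0],[0,1,0],[-1,2,1]] U=[[-1,-1,1],[0,2,-1],[0,0,2]]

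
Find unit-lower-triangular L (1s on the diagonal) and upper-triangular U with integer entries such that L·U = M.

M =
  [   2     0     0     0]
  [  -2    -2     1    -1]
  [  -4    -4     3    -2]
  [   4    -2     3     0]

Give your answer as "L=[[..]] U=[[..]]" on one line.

L=[[1,0,0,0],[-1,1,0,0],[-2,2,1,0],[2,1,2,1]] U=[[2,0,0,0],[0,-2,1,-1],[0,0,1,0],[0,0,0,1]]

  r1 -= -1·r0 → [0,-2,1,-1]
  r2 -= -2·r0 → [0,-4,3,-2]
  r3 -= 2·r0 → [0,-2,3,0]
  r2 -= 2·r1 → [0,0,1,0]
  r3 -= 1·r1 → [0,0,2,1]
  r3 -= 2·r2 → [0,0,0,1]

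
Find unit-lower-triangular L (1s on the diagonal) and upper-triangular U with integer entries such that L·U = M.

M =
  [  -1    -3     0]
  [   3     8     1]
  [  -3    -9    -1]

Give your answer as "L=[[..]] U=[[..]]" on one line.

L=[[1,0,0],[-3,1,0],[3,0,1]] U=[[-1,-3,0],[0,-1,1],[0,0,-1]]

  R1 -= -3·R0 → [0,-1,1]
  R2 -= 3·R0 → [0,0,-1]
  R2 -= 0·R1 → [0,0,-1]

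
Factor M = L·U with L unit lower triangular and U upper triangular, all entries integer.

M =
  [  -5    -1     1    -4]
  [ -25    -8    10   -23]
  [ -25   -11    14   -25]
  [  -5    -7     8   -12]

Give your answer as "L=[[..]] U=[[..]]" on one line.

  R1 -= 5·R0 → [0,-3,5,-3]
  R2 -= 5·R0 → [0,-6,9,-5]
  R3 -= 1·R0 → [0,-6,7,-8]
  R2 -= 2·R1 → [0,0,-1,1]
  R3 -= 2·R1 → [0,0,-3,-2]
  R3 -= 3·R2 → [0,0,0,-5]

L=[[1,0,0,0],[5,1,0,0],[5,2,1,0],[1,2,3,1]] U=[[-5,-1,1,-4],[0,-3,5,-3],[0,0,-1,1],[0,0,0,-5]]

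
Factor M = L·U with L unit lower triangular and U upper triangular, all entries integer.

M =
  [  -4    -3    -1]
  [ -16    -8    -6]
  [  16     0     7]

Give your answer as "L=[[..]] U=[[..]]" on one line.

  R1 -= 4·R0 → [0,4,-2]
  R2 -= -4·R0 → [0,-12,3]
  R2 -= -3·R1 → [0,0,-3]

L=[[1,0,0],[4,1,0],[-4,-3,1]] U=[[-4,-3,-1],[0,4,-2],[0,0,-3]]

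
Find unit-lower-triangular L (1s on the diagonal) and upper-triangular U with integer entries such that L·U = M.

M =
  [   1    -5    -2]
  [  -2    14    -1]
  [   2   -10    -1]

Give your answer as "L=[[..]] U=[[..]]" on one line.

  r1 -= -2·r0 → [0,4,-5]
  r2 -= 2·r0 → [0,0,3]
  r2 -= 0·r1 → [0,0,3]

L=[[1,0,0],[-2,1,0],[2,0,1]] U=[[1,-5,-2],[0,4,-5],[0,0,3]]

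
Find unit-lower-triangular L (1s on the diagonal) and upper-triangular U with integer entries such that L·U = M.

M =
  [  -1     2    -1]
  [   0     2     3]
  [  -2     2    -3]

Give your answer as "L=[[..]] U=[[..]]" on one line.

L=[[1,0,0],[0,1,0],[2,-1,1]] U=[[-1,2,-1],[0,2,3],[0,0,2]]

  R1 -= 0·R0 → [0,2,3]
  R2 -= 2·R0 → [0,-2,-1]
  R2 -= -1·R1 → [0,0,2]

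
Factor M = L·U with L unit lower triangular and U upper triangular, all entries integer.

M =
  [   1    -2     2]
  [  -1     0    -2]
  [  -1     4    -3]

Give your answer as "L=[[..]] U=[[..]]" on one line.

  row1 -= -1·row0 → [0,-2,0]
  row2 -= -1·row0 → [0,2,-1]
  row2 -= -1·row1 → [0,0,-1]

L=[[1,0,0],[-1,1,0],[-1,-1,1]] U=[[1,-2,2],[0,-2,0],[0,0,-1]]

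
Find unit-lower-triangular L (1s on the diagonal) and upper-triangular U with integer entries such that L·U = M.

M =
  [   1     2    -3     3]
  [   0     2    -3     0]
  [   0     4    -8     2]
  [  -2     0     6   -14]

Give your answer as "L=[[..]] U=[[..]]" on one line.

L=[[1,0,0,0],[0,1,0,0],[0,2,1,0],[-2,2,-3,1]] U=[[1,2,-3,3],[0,2,-3,0],[0,0,-2,2],[0,0,0,-2]]

  row1 -= 0·row0 → [0,2,-3,0]
  row2 -= 0·row0 → [0,4,-8,2]
  row3 -= -2·row0 → [0,4,0,-8]
  row2 -= 2·row1 → [0,0,-2,2]
  row3 -= 2·row1 → [0,0,6,-8]
  row3 -= -3·row2 → [0,0,0,-2]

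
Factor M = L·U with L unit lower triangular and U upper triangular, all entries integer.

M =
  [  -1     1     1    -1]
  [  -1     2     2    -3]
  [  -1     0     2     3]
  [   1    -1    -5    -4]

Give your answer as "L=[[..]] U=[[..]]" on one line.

L=[[1,0,0,0],[1,1,0,0],[1,-1,1,0],[-1,0,-2,1]] U=[[-1,1,1,-1],[0,1,1,-2],[0,0,2,2],[0,0,0,-1]]

  R1 -= 1·R0 → [0,1,1,-2]
  R2 -= 1·R0 → [0,-1,1,4]
  R3 -= -1·R0 → [0,0,-4,-5]
  R2 -= -1·R1 → [0,0,2,2]
  R3 -= 0·R1 → [0,0,-4,-5]
  R3 -= -2·R2 → [0,0,0,-1]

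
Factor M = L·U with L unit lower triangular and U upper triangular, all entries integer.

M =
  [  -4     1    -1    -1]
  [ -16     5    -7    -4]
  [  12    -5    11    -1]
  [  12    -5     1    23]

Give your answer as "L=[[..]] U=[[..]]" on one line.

  row1 -= 4·row0 → [0,1,-3,0]
  row2 -= -3·row0 → [0,-2,8,-4]
  row3 -= -3·row0 → [0,-2,-2,20]
  row2 -= -2·row1 → [0,0,2,-4]
  row3 -= -2·row1 → [0,0,-8,20]
  row3 -= -4·row2 → [0,0,0,4]

L=[[1,0,0,0],[4,1,0,0],[-3,-2,1,0],[-3,-2,-4,1]] U=[[-4,1,-1,-1],[0,1,-3,0],[0,0,2,-4],[0,0,0,4]]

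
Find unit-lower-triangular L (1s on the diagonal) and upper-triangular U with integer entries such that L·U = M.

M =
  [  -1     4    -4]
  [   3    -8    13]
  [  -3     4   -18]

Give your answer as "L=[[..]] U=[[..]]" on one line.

  r1 -= -3·r0 → [0,4,1]
  r2 -= 3·r0 → [0,-8,-6]
  r2 -= -2·r1 → [0,0,-4]

L=[[1,0,0],[-3,1,0],[3,-2,1]] U=[[-1,4,-4],[0,4,1],[0,0,-4]]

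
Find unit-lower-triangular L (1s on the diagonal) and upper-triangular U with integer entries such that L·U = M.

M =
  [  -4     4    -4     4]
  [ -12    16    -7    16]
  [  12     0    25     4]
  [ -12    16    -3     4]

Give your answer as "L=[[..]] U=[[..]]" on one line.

L=[[1,0,0,0],[3,1,0,0],[-3,3,1,0],[3,1,-2,1]] U=[[-4,4,-4,4],[0,4,5,4],[0,0,-2,4],[0,0,0,-4]]

  row1 -= 3·row0 → [0,4,5,4]
  row2 -= -3·row0 → [0,12,13,16]
  row3 -= 3·row0 → [0,4,9,-8]
  row2 -= 3·row1 → [0,0,-2,4]
  row3 -= 1·row1 → [0,0,4,-12]
  row3 -= -2·row2 → [0,0,0,-4]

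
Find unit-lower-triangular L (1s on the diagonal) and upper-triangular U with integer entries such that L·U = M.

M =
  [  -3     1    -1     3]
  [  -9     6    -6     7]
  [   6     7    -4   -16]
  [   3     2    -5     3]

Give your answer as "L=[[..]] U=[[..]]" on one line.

L=[[1,0,0,0],[3,1,0,0],[-2,3,1,0],[-1,1,-1,1]] U=[[-3,1,-1,3],[0,3,-3,-2],[0,0,3,-4],[0,0,0,4]]

  row1 -= 3·row0 → [0,3,-3,-2]
  row2 -= -2·row0 → [0,9,-6,-10]
  row3 -= -1·row0 → [0,3,-6,6]
  row2 -= 3·row1 → [0,0,3,-4]
  row3 -= 1·row1 → [0,0,-3,8]
  row3 -= -1·row2 → [0,0,0,4]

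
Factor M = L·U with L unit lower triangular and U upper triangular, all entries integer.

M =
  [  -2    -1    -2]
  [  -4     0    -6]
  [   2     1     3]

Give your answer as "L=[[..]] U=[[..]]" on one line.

L=[[1,0,0],[2,1,0],[-1,0,1]] U=[[-2,-1,-2],[0,2,-2],[0,0,1]]

  row1 -= 2·row0 → [0,2,-2]
  row2 -= -1·row0 → [0,0,1]
  row2 -= 0·row1 → [0,0,1]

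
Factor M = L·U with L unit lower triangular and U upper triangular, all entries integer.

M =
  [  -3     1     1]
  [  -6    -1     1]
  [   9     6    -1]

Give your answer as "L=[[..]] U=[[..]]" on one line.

L=[[1,0,0],[2,1,0],[-3,-3,1]] U=[[-3,1,1],[0,-3,-1],[0,0,-1]]

  row1 -= 2·row0 → [0,-3,-1]
  row2 -= -3·row0 → [0,9,2]
  row2 -= -3·row1 → [0,0,-1]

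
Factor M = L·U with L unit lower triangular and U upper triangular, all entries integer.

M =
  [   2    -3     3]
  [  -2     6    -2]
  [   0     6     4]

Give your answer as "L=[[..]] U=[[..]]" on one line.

  R1 -= -1·R0 → [0,3,1]
  R2 -= 0·R0 → [0,6,4]
  R2 -= 2·R1 → [0,0,2]

L=[[1,0,0],[-1,1,0],[0,2,1]] U=[[2,-3,3],[0,3,1],[0,0,2]]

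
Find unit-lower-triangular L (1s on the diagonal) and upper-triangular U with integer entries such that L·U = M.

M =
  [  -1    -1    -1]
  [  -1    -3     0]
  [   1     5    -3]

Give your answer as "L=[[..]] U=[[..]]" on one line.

  row1 -= 1·row0 → [0,-2,1]
  row2 -= -1·row0 → [0,4,-4]
  row2 -= -2·row1 → [0,0,-2]

L=[[1,0,0],[1,1,0],[-1,-2,1]] U=[[-1,-1,-1],[0,-2,1],[0,0,-2]]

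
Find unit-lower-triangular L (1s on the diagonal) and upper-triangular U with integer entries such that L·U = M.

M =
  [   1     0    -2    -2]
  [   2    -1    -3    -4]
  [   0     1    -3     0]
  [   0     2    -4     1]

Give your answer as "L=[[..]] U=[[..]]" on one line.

  r1 -= 2·r0 → [0,-1,1,0]
  r2 -= 0·r0 → [0,1,-3,0]
  r3 -= 0·r0 → [0,2,-4,1]
  r2 -= -1·r1 → [0,0,-2,0]
  r3 -= -2·r1 → [0,0,-2,1]
  r3 -= 1·r2 → [0,0,0,1]

L=[[1,0,0,0],[2,1,0,0],[0,-1,1,0],[0,-2,1,1]] U=[[1,0,-2,-2],[0,-1,1,0],[0,0,-2,0],[0,0,0,1]]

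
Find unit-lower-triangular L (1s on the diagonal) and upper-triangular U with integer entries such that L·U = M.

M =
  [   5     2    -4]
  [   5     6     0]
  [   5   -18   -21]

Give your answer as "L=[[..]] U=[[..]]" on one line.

L=[[1,0,0],[1,1,0],[1,-5,1]] U=[[5,2,-4],[0,4,4],[0,0,3]]

  row1 -= 1·row0 → [0,4,4]
  row2 -= 1·row0 → [0,-20,-17]
  row2 -= -5·row1 → [0,0,3]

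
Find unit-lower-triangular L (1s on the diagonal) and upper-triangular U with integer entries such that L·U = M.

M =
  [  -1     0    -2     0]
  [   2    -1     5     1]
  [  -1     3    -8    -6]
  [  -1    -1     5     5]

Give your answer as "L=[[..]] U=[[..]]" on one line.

L=[[1,0,0,0],[-2,1,0,0],[1,-3,1,0],[1,1,-2,1]] U=[[-1,0,-2,0],[0,-1,1,1],[0,0,-3,-3],[0,0,0,-2]]

  row1 -= -2·row0 → [0,-1,1,1]
  row2 -= 1·row0 → [0,3,-6,-6]
  row3 -= 1·row0 → [0,-1,7,5]
  row2 -= -3·row1 → [0,0,-3,-3]
  row3 -= 1·row1 → [0,0,6,4]
  row3 -= -2·row2 → [0,0,0,-2]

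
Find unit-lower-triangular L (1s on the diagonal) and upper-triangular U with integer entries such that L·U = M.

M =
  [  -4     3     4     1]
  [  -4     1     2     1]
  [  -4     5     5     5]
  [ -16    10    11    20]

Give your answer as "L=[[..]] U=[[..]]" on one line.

  r1 -= 1·r0 → [0,-2,-2,0]
  r2 -= 1·r0 → [0,2,1,4]
  r3 -= 4·r0 → [0,-2,-5,16]
  r2 -= -1·r1 → [0,0,-1,4]
  r3 -= 1·r1 → [0,0,-3,16]
  r3 -= 3·r2 → [0,0,0,4]

L=[[1,0,0,0],[1,1,0,0],[1,-1,1,0],[4,1,3,1]] U=[[-4,3,4,1],[0,-2,-2,0],[0,0,-1,4],[0,0,0,4]]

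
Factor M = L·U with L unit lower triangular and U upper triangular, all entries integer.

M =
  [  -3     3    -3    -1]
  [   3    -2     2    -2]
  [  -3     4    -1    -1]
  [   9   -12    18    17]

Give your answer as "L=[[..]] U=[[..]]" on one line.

L=[[1,0,0,0],[-1,1,0,0],[1,1,1,0],[-3,-3,2,1]] U=[[-3,3,-3,-1],[0,1,-1,-3],[0,0,3,3],[0,0,0,-1]]

  row1 -= -1·row0 → [0,1,-1,-3]
  row2 -= 1·row0 → [0,1,2,0]
  row3 -= -3·row0 → [0,-3,9,14]
  row2 -= 1·row1 → [0,0,3,3]
  row3 -= -3·row1 → [0,0,6,5]
  row3 -= 2·row2 → [0,0,0,-1]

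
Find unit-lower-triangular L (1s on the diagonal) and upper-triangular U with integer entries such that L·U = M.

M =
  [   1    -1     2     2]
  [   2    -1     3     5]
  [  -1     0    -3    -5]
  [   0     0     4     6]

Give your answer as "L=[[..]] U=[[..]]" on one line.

L=[[1,0,0,0],[2,1,0,0],[-1,-1,1,0],[0,0,-2,1]] U=[[1,-1,2,2],[0,1,-1,1],[0,0,-2,-2],[0,0,0,2]]

  r1 -= 2·r0 → [0,1,-1,1]
  r2 -= -1·r0 → [0,-1,-1,-3]
  r3 -= 0·r0 → [0,0,4,6]
  r2 -= -1·r1 → [0,0,-2,-2]
  r3 -= 0·r1 → [0,0,4,6]
  r3 -= -2·r2 → [0,0,0,2]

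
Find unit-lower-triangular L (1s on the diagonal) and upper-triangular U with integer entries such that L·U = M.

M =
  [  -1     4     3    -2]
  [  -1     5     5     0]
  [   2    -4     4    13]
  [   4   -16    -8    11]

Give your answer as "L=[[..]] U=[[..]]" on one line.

  R1 -= 1·R0 → [0,1,2,2]
  R2 -= -2·R0 → [0,4,10,9]
  R3 -= -4·R0 → [0,0,4,3]
  R2 -= 4·R1 → [0,0,2,1]
  R3 -= 0·R1 → [0,0,4,3]
  R3 -= 2·R2 → [0,0,0,1]

L=[[1,0,0,0],[1,1,0,0],[-2,4,1,0],[-4,0,2,1]] U=[[-1,4,3,-2],[0,1,2,2],[0,0,2,1],[0,0,0,1]]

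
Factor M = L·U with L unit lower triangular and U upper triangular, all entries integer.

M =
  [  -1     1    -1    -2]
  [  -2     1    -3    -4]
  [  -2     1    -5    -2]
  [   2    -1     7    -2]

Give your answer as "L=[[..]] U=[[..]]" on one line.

  R1 -= 2·R0 → [0,-1,-1,0]
  R2 -= 2·R0 → [0,-1,-3,2]
  R3 -= -2·R0 → [0,1,5,-6]
  R2 -= 1·R1 → [0,0,-2,2]
  R3 -= -1·R1 → [0,0,4,-6]
  R3 -= -2·R2 → [0,0,0,-2]

L=[[1,0,0,0],[2,1,0,0],[2,1,1,0],[-2,-1,-2,1]] U=[[-1,1,-1,-2],[0,-1,-1,0],[0,0,-2,2],[0,0,0,-2]]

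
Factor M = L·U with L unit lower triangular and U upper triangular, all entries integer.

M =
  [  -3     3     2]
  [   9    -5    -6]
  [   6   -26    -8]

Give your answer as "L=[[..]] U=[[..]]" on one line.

L=[[1,0,0],[-3,1,0],[-2,-5,1]] U=[[-3,3,2],[0,4,0],[0,0,-4]]

  R1 -= -3·R0 → [0,4,0]
  R2 -= -2·R0 → [0,-20,-4]
  R2 -= -5·R1 → [0,0,-4]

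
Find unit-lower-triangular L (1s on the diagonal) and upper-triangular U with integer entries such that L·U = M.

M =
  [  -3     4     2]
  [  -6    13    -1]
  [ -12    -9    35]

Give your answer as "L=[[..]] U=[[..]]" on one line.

  R1 -= 2·R0 → [0,5,-5]
  R2 -= 4·R0 → [0,-25,27]
  R2 -= -5·R1 → [0,0,2]

L=[[1,0,0],[2,1,0],[4,-5,1]] U=[[-3,4,2],[0,5,-5],[0,0,2]]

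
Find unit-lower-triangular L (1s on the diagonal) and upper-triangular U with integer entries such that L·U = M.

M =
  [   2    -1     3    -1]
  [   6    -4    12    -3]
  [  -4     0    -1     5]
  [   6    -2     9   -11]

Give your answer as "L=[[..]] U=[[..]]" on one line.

L=[[1,0,0,0],[3,1,0,0],[-2,2,1,0],[3,-1,-3,1]] U=[[2,-1,3,-1],[0,-1,3,0],[0,0,-1,3],[0,0,0,1]]

  r1 -= 3·r0 → [0,-1,3,0]
  r2 -= -2·r0 → [0,-2,5,3]
  r3 -= 3·r0 → [0,1,0,-8]
  r2 -= 2·r1 → [0,0,-1,3]
  r3 -= -1·r1 → [0,0,3,-8]
  r3 -= -3·r2 → [0,0,0,1]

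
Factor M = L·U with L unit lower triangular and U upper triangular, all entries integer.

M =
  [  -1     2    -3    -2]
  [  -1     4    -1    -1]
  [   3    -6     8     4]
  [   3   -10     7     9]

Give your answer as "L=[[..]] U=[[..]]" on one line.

  r1 -= 1·r0 → [0,2,2,1]
  r2 -= -3·r0 → [0,0,-1,-2]
  r3 -= -3·r0 → [0,-4,-2,3]
  r2 -= 0·r1 → [0,0,-1,-2]
  r3 -= -2·r1 → [0,0,2,5]
  r3 -= -2·r2 → [0,0,0,1]

L=[[1,0,0,0],[1,1,0,0],[-3,0,1,0],[-3,-2,-2,1]] U=[[-1,2,-3,-2],[0,2,2,1],[0,0,-1,-2],[0,0,0,1]]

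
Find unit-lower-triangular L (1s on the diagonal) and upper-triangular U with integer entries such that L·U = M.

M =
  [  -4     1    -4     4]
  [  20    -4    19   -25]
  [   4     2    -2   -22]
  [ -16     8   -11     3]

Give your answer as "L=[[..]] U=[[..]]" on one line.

L=[[1,0,0,0],[-5,1,0,0],[-1,3,1,0],[4,4,-3,1]] U=[[-4,1,-4,4],[0,1,-1,-5],[0,0,-3,-3],[0,0,0,-2]]

  row1 -= -5·row0 → [0,1,-1,-5]
  row2 -= -1·row0 → [0,3,-6,-18]
  row3 -= 4·row0 → [0,4,5,-13]
  row2 -= 3·row1 → [0,0,-3,-3]
  row3 -= 4·row1 → [0,0,9,7]
  row3 -= -3·row2 → [0,0,0,-2]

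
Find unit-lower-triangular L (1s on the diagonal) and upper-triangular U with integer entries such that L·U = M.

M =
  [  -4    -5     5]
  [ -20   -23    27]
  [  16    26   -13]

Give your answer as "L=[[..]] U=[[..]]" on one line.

  R1 -= 5·R0 → [0,2,2]
  R2 -= -4·R0 → [0,6,7]
  R2 -= 3·R1 → [0,0,1]

L=[[1,0,0],[5,1,0],[-4,3,1]] U=[[-4,-5,5],[0,2,2],[0,0,1]]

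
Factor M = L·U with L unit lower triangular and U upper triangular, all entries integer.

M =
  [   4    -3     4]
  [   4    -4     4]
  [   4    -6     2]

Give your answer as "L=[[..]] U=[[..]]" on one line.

L=[[1,0,0],[1,1,0],[1,3,1]] U=[[4,-3,4],[0,-1,0],[0,0,-2]]

  r1 -= 1·r0 → [0,-1,0]
  r2 -= 1·r0 → [0,-3,-2]
  r2 -= 3·r1 → [0,0,-2]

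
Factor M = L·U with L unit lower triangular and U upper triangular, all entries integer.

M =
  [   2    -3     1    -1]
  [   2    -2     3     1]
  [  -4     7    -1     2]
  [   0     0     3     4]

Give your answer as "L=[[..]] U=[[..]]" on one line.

L=[[1,0,0,0],[1,1,0,0],[-2,1,1,0],[0,0,-3,1]] U=[[2,-3,1,-1],[0,1,2,2],[0,0,-1,-2],[0,0,0,-2]]

  r1 -= 1·r0 → [0,1,2,2]
  r2 -= -2·r0 → [0,1,1,0]
  r3 -= 0·r0 → [0,0,3,4]
  r2 -= 1·r1 → [0,0,-1,-2]
  r3 -= 0·r1 → [0,0,3,4]
  r3 -= -3·r2 → [0,0,0,-2]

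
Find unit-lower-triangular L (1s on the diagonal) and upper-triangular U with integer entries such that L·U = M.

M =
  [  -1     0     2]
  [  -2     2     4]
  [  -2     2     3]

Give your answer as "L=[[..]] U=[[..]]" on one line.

  R1 -= 2·R0 → [0,2,0]
  R2 -= 2·R0 → [0,2,-1]
  R2 -= 1·R1 → [0,0,-1]

L=[[1,0,0],[2,1,0],[2,1,1]] U=[[-1,0,2],[0,2,0],[0,0,-1]]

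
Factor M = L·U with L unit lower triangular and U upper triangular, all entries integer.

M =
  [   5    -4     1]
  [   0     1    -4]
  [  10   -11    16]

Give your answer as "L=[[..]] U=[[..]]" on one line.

  r1 -= 0·r0 → [0,1,-4]
  r2 -= 2·r0 → [0,-3,14]
  r2 -= -3·r1 → [0,0,2]

L=[[1,0,0],[0,1,0],[2,-3,1]] U=[[5,-4,1],[0,1,-4],[0,0,2]]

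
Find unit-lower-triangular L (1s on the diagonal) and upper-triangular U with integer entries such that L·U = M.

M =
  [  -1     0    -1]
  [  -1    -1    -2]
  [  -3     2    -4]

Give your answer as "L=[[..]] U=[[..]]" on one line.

L=[[1,0,0],[1,1,0],[3,-2,1]] U=[[-1,0,-1],[0,-1,-1],[0,0,-3]]

  R1 -= 1·R0 → [0,-1,-1]
  R2 -= 3·R0 → [0,2,-1]
  R2 -= -2·R1 → [0,0,-3]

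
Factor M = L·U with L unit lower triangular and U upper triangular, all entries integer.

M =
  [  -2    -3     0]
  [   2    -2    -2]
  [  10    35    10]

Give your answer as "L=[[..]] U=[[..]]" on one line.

L=[[1,0,0],[-1,1,0],[-5,-4,1]] U=[[-2,-3,0],[0,-5,-2],[0,0,2]]

  r1 -= -1·r0 → [0,-5,-2]
  r2 -= -5·r0 → [0,20,10]
  r2 -= -4·r1 → [0,0,2]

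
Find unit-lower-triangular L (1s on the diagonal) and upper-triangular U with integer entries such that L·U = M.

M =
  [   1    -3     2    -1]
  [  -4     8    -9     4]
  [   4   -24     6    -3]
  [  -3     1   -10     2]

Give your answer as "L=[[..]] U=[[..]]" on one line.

  r1 -= -4·r0 → [0,-4,-1,0]
  r2 -= 4·r0 → [0,-12,-2,1]
  r3 -= -3·r0 → [0,-8,-4,-1]
  r2 -= 3·r1 → [0,0,1,1]
  r3 -= 2·r1 → [0,0,-2,-1]
  r3 -= -2·r2 → [0,0,0,1]

L=[[1,0,0,0],[-4,1,0,0],[4,3,1,0],[-3,2,-2,1]] U=[[1,-3,2,-1],[0,-4,-1,0],[0,0,1,1],[0,0,0,1]]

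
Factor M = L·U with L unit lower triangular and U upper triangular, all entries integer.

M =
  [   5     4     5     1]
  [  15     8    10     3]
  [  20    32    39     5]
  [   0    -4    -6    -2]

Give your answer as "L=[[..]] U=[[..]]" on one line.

L=[[1,0,0,0],[3,1,0,0],[4,-4,1,0],[0,1,1,1]] U=[[5,4,5,1],[0,-4,-5,0],[0,0,-1,1],[0,0,0,-3]]

  r1 -= 3·r0 → [0,-4,-5,0]
  r2 -= 4·r0 → [0,16,19,1]
  r3 -= 0·r0 → [0,-4,-6,-2]
  r2 -= -4·r1 → [0,0,-1,1]
  r3 -= 1·r1 → [0,0,-1,-2]
  r3 -= 1·r2 → [0,0,0,-3]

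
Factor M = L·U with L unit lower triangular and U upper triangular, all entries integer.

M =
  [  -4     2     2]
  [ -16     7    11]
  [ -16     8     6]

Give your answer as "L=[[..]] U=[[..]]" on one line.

  row1 -= 4·row0 → [0,-1,3]
  row2 -= 4·row0 → [0,0,-2]
  row2 -= 0·row1 → [0,0,-2]

L=[[1,0,0],[4,1,0],[4,0,1]] U=[[-4,2,2],[0,-1,3],[0,0,-2]]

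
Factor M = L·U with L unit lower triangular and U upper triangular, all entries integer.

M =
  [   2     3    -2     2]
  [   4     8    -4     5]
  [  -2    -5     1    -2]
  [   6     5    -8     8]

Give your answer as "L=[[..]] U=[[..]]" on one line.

L=[[1,0,0,0],[2,1,0,0],[-1,-1,1,0],[3,-2,2,1]] U=[[2,3,-2,2],[0,2,0,1],[0,0,-1,1],[0,0,0,2]]

  row1 -= 2·row0 → [0,2,0,1]
  row2 -= -1·row0 → [0,-2,-1,0]
  row3 -= 3·row0 → [0,-4,-2,2]
  row2 -= -1·row1 → [0,0,-1,1]
  row3 -= -2·row1 → [0,0,-2,4]
  row3 -= 2·row2 → [0,0,0,2]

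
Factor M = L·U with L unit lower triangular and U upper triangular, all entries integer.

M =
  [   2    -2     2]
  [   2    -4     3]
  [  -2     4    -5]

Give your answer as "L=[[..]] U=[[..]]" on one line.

L=[[1,0,0],[1,1,0],[-1,-1,1]] U=[[2,-2,2],[0,-2,1],[0,0,-2]]

  row1 -= 1·row0 → [0,-2,1]
  row2 -= -1·row0 → [0,2,-3]
  row2 -= -1·row1 → [0,0,-2]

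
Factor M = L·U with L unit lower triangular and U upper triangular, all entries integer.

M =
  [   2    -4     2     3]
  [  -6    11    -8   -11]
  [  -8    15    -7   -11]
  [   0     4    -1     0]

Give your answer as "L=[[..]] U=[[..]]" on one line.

L=[[1,0,0,0],[-3,1,0,0],[-4,1,1,0],[0,-4,-3,1]] U=[[2,-4,2,3],[0,-1,-2,-2],[0,0,3,3],[0,0,0,1]]

  R1 -= -3·R0 → [0,-1,-2,-2]
  R2 -= -4·R0 → [0,-1,1,1]
  R3 -= 0·R0 → [0,4,-1,0]
  R2 -= 1·R1 → [0,0,3,3]
  R3 -= -4·R1 → [0,0,-9,-8]
  R3 -= -3·R2 → [0,0,0,1]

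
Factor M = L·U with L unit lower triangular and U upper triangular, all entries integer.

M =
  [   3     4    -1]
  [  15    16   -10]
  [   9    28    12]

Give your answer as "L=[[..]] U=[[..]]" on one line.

  row1 -= 5·row0 → [0,-4,-5]
  row2 -= 3·row0 → [0,16,15]
  row2 -= -4·row1 → [0,0,-5]

L=[[1,0,0],[5,1,0],[3,-4,1]] U=[[3,4,-1],[0,-4,-5],[0,0,-5]]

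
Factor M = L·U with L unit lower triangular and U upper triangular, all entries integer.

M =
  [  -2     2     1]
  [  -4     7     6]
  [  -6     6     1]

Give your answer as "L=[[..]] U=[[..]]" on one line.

  R1 -= 2·R0 → [0,3,4]
  R2 -= 3·R0 → [0,0,-2]
  R2 -= 0·R1 → [0,0,-2]

L=[[1,0,0],[2,1,0],[3,0,1]] U=[[-2,2,1],[0,3,4],[0,0,-2]]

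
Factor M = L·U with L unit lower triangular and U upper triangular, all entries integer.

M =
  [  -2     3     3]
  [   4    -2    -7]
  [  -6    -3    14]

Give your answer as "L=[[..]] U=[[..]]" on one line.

L=[[1,0,0],[-2,1,0],[3,-3,1]] U=[[-2,3,3],[0,4,-1],[0,0,2]]

  R1 -= -2·R0 → [0,4,-1]
  R2 -= 3·R0 → [0,-12,5]
  R2 -= -3·R1 → [0,0,2]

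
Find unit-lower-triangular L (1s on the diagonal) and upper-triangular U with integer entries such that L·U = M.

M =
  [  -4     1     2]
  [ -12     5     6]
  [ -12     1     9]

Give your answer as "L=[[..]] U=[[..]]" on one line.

  R1 -= 3·R0 → [0,2,0]
  R2 -= 3·R0 → [0,-2,3]
  R2 -= -1·R1 → [0,0,3]

L=[[1,0,0],[3,1,0],[3,-1,1]] U=[[-4,1,2],[0,2,0],[0,0,3]]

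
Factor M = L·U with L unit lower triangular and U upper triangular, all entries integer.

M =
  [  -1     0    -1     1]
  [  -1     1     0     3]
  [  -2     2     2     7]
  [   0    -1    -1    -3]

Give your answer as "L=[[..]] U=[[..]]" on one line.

  r1 -= 1·r0 → [0,1,1,2]
  r2 -= 2·r0 → [0,2,4,5]
  r3 -= 0·r0 → [0,-1,-1,-3]
  r2 -= 2·r1 → [0,0,2,1]
  r3 -= -1·r1 → [0,0,0,-1]
  r3 -= 0·r2 → [0,0,0,-1]

L=[[1,0,0,0],[1,1,0,0],[2,2,1,0],[0,-1,0,1]] U=[[-1,0,-1,1],[0,1,1,2],[0,0,2,1],[0,0,0,-1]]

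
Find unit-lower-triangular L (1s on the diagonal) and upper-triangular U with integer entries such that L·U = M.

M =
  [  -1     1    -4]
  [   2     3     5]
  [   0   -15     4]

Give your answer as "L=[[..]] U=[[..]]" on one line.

  R1 -= -2·R0 → [0,5,-3]
  R2 -= 0·R0 → [0,-15,4]
  R2 -= -3·R1 → [0,0,-5]

L=[[1,0,0],[-2,1,0],[0,-3,1]] U=[[-1,1,-4],[0,5,-3],[0,0,-5]]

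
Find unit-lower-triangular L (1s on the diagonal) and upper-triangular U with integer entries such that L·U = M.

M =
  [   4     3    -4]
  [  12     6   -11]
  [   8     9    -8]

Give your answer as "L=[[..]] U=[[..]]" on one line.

L=[[1,0,0],[3,1,0],[2,-1,1]] U=[[4,3,-4],[0,-3,1],[0,0,1]]

  row1 -= 3·row0 → [0,-3,1]
  row2 -= 2·row0 → [0,3,0]
  row2 -= -1·row1 → [0,0,1]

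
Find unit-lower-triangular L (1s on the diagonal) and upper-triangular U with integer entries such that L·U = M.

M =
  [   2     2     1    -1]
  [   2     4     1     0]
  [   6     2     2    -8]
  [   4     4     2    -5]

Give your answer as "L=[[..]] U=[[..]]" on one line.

  R1 -= 1·R0 → [0,2,0,1]
  R2 -= 3·R0 → [0,-4,-1,-5]
  R3 -= 2·R0 → [0,0,0,-3]
  R2 -= -2·R1 → [0,0,-1,-3]
  R3 -= 0·R1 → [0,0,0,-3]
  R3 -= 0·R2 → [0,0,0,-3]

L=[[1,0,0,0],[1,1,0,0],[3,-2,1,0],[2,0,0,1]] U=[[2,2,1,-1],[0,2,0,1],[0,0,-1,-3],[0,0,0,-3]]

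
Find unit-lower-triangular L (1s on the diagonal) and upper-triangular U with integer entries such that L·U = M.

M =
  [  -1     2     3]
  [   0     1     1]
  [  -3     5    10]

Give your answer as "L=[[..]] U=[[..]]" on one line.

  row1 -= 0·row0 → [0,1,1]
  row2 -= 3·row0 → [0,-1,1]
  row2 -= -1·row1 → [0,0,2]

L=[[1,0,0],[0,1,0],[3,-1,1]] U=[[-1,2,3],[0,1,1],[0,0,2]]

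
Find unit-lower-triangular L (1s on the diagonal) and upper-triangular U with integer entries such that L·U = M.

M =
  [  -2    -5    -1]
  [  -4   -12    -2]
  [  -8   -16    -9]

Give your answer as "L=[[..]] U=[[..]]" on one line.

  r1 -= 2·r0 → [0,-2,0]
  r2 -= 4·r0 → [0,4,-5]
  r2 -= -2·r1 → [0,0,-5]

L=[[1,0,0],[2,1,0],[4,-2,1]] U=[[-2,-5,-1],[0,-2,0],[0,0,-5]]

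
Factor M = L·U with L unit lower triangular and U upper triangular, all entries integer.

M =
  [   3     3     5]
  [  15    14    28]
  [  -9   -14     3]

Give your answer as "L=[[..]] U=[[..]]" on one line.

L=[[1,0,0],[5,1,0],[-3,5,1]] U=[[3,3,5],[0,-1,3],[0,0,3]]

  r1 -= 5·r0 → [0,-1,3]
  r2 -= -3·r0 → [0,-5,18]
  r2 -= 5·r1 → [0,0,3]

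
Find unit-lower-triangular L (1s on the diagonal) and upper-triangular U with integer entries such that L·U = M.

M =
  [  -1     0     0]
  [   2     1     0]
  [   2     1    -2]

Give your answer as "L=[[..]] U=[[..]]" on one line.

  row1 -= -2·row0 → [0,1,0]
  row2 -= -2·row0 → [0,1,-2]
  row2 -= 1·row1 → [0,0,-2]

L=[[1,0,0],[-2,1,0],[-2,1,1]] U=[[-1,0,0],[0,1,0],[0,0,-2]]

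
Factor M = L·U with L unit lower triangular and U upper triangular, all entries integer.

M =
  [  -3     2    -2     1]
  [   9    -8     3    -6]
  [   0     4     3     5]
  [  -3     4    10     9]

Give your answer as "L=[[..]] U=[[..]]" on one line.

L=[[1,0,0,0],[-3,1,0,0],[0,-2,1,0],[1,-1,-3,1]] U=[[-3,2,-2,1],[0,-2,-3,-3],[0,0,-3,-1],[0,0,0,2]]

  r1 -= -3·r0 → [0,-2,-3,-3]
  r2 -= 0·r0 → [0,4,3,5]
  r3 -= 1·r0 → [0,2,12,8]
  r2 -= -2·r1 → [0,0,-3,-1]
  r3 -= -1·r1 → [0,0,9,5]
  r3 -= -3·r2 → [0,0,0,2]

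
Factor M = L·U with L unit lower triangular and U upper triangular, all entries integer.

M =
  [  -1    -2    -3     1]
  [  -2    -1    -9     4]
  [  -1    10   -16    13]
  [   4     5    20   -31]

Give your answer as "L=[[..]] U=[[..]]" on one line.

L=[[1,0,0,0],[2,1,0,0],[1,4,1,0],[-4,-1,-5,1]] U=[[-1,-2,-3,1],[0,3,-3,2],[0,0,-1,4],[0,0,0,-5]]

  r1 -= 2·r0 → [0,3,-3,2]
  r2 -= 1·r0 → [0,12,-13,12]
  r3 -= -4·r0 → [0,-3,8,-27]
  r2 -= 4·r1 → [0,0,-1,4]
  r3 -= -1·r1 → [0,0,5,-25]
  r3 -= -5·r2 → [0,0,0,-5]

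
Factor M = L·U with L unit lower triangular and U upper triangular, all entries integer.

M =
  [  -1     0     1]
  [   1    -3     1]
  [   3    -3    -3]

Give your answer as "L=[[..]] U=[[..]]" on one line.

  row1 -= -1·row0 → [0,-3,2]
  row2 -= -3·row0 → [0,-3,0]
  row2 -= 1·row1 → [0,0,-2]

L=[[1,0,0],[-1,1,0],[-3,1,1]] U=[[-1,0,1],[0,-3,2],[0,0,-2]]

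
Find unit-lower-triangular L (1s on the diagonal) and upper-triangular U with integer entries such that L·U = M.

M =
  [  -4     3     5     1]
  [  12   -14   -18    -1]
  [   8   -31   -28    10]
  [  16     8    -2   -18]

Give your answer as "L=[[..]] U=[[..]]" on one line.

  R1 -= -3·R0 → [0,-5,-3,2]
  R2 -= -2·R0 → [0,-25,-18,12]
  R3 -= -4·R0 → [0,20,18,-14]
  R2 -= 5·R1 → [0,0,-3,2]
  R3 -= -4·R1 → [0,0,6,-6]
  R3 -= -2·R2 → [0,0,0,-2]

L=[[1,0,0,0],[-3,1,0,0],[-2,5,1,0],[-4,-4,-2,1]] U=[[-4,3,5,1],[0,-5,-3,2],[0,0,-3,2],[0,0,0,-2]]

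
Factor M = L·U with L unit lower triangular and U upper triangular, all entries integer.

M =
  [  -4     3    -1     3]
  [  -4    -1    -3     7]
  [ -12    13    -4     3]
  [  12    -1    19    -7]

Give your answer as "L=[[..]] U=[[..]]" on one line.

  row1 -= 1·row0 → [0,-4,-2,4]
  row2 -= 3·row0 → [0,4,-1,-6]
  row3 -= -3·row0 → [0,8,16,2]
  row2 -= -1·row1 → [0,0,-3,-2]
  row3 -= -2·row1 → [0,0,12,10]
  row3 -= -4·row2 → [0,0,0,2]

L=[[1,0,0,0],[1,1,0,0],[3,-1,1,0],[-3,-2,-4,1]] U=[[-4,3,-1,3],[0,-4,-2,4],[0,0,-3,-2],[0,0,0,2]]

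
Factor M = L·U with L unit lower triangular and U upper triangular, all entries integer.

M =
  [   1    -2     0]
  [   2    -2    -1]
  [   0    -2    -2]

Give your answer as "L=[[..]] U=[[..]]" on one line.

  row1 -= 2·row0 → [0,2,-1]
  row2 -= 0·row0 → [0,-2,-2]
  row2 -= -1·row1 → [0,0,-3]

L=[[1,0,0],[2,1,0],[0,-1,1]] U=[[1,-2,0],[0,2,-1],[0,0,-3]]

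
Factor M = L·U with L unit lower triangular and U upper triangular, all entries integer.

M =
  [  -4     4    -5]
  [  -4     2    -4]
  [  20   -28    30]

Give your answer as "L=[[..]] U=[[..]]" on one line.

  r1 -= 1·r0 → [0,-2,1]
  r2 -= -5·r0 → [0,-8,5]
  r2 -= 4·r1 → [0,0,1]

L=[[1,0,0],[1,1,0],[-5,4,1]] U=[[-4,4,-5],[0,-2,1],[0,0,1]]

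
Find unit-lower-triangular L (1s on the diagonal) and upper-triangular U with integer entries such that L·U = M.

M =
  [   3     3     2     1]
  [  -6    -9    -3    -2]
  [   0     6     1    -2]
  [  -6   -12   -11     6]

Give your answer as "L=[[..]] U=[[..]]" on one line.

L=[[1,0,0,0],[-2,1,0,0],[0,-2,1,0],[-2,2,-3,1]] U=[[3,3,2,1],[0,-3,1,0],[0,0,3,-2],[0,0,0,2]]

  R1 -= -2·R0 → [0,-3,1,0]
  R2 -= 0·R0 → [0,6,1,-2]
  R3 -= -2·R0 → [0,-6,-7,8]
  R2 -= -2·R1 → [0,0,3,-2]
  R3 -= 2·R1 → [0,0,-9,8]
  R3 -= -3·R2 → [0,0,0,2]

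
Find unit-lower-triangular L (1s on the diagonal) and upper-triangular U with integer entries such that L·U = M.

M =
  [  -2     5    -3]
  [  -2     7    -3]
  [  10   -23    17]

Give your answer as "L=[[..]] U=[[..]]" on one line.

L=[[1,0,0],[1,1,0],[-5,1,1]] U=[[-2,5,-3],[0,2,0],[0,0,2]]

  R1 -= 1·R0 → [0,2,0]
  R2 -= -5·R0 → [0,2,2]
  R2 -= 1·R1 → [0,0,2]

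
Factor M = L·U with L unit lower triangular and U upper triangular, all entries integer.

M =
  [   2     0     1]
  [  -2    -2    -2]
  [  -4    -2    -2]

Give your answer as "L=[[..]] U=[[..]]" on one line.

L=[[1,0,0],[-1,1,0],[-2,1,1]] U=[[2,0,1],[0,-2,-1],[0,0,1]]

  r1 -= -1·r0 → [0,-2,-1]
  r2 -= -2·r0 → [0,-2,0]
  r2 -= 1·r1 → [0,0,1]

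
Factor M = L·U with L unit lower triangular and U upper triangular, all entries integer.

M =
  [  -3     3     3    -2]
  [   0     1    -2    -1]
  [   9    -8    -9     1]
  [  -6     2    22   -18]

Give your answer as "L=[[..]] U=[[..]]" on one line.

L=[[1,0,0,0],[0,1,0,0],[-3,1,1,0],[2,-4,4,1]] U=[[-3,3,3,-2],[0,1,-2,-1],[0,0,2,-4],[0,0,0,-2]]

  R1 -= 0·R0 → [0,1,-2,-1]
  R2 -= -3·R0 → [0,1,0,-5]
  R3 -= 2·R0 → [0,-4,16,-14]
  R2 -= 1·R1 → [0,0,2,-4]
  R3 -= -4·R1 → [0,0,8,-18]
  R3 -= 4·R2 → [0,0,0,-2]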